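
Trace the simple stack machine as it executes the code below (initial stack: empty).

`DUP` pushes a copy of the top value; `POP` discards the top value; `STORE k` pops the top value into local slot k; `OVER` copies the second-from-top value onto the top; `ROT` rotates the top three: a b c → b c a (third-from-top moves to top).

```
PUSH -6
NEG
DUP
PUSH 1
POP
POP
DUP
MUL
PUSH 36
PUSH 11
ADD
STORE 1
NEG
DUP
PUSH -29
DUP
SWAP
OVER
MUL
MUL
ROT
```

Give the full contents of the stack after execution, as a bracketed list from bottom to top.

PUSH -6  -> -6
NEG      -> 6
DUP      -> 6 6
PUSH 1   -> 6 6 1
POP      -> 6 6
POP      -> 6
DUP      -> 6 6
MUL      -> 36
PUSH 36  -> 36 36
PUSH 11  -> 36 36 11
ADD      -> 36 47
STORE 1  -> 36
NEG      -> -36
DUP      -> -36 -36
PUSH -29 -> -36 -36 -29
DUP      -> -36 -36 -29 -29
SWAP     -> -36 -36 -29 -29
OVER     -> -36 -36 -29 -29 -29
MUL      -> -36 -36 -29 841
MUL      -> -36 -36 -24389
ROT      -> -36 -24389 -36

[-36, -24389, -36]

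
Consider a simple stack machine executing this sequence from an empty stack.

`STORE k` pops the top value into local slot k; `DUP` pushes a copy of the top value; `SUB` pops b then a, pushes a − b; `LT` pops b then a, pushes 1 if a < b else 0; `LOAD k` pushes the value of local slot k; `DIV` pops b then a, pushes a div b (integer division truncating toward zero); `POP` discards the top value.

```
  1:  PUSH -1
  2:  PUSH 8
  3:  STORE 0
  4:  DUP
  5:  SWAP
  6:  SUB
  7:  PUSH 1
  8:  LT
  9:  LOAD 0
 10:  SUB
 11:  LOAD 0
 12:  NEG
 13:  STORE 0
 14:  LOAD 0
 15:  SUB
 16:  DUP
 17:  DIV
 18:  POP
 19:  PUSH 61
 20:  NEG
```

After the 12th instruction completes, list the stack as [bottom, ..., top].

PUSH -1  [-1]
PUSH 8   [-1, 8]
STORE 0  [-1]
DUP      [-1, -1]
SWAP     [-1, -1]
SUB      [0]
PUSH 1   [0, 1]
LT       [1]
LOAD 0   [1, 8]
SUB      [-7]
LOAD 0   [-7, 8]
NEG      [-7, -8]

[-7, -8]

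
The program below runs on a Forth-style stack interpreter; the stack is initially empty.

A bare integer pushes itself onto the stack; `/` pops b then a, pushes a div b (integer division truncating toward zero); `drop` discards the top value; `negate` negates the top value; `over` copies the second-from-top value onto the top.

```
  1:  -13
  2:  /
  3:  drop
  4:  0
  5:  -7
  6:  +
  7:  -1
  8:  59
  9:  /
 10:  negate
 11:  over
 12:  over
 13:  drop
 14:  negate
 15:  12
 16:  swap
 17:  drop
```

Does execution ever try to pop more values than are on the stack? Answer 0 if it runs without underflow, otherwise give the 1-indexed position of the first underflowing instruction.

2

-13 : -13
/  — needs 2 operands, stack has 1 → underflow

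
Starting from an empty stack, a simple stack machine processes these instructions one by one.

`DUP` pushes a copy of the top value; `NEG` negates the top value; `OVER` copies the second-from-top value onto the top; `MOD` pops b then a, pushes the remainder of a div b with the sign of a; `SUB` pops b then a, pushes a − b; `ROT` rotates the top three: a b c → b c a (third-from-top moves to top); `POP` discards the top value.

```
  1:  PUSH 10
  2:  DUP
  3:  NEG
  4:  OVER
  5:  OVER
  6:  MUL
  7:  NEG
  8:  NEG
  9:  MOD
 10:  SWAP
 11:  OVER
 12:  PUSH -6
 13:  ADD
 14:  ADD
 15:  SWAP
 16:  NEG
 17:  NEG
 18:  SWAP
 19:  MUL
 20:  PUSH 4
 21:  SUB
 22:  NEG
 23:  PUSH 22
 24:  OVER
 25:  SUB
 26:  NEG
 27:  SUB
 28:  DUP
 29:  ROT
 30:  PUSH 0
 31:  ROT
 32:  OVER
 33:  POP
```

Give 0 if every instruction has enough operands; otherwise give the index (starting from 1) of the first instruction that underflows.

29

PUSH 10  10
DUP      10 10
NEG      10 -10
OVER     10 -10 10
OVER     10 -10 10 -10
MUL      10 -10 -100
NEG      10 -10 100
NEG      10 -10 -100
MOD      10 -10
SWAP     -10 10
OVER     -10 10 -10
PUSH -6  -10 10 -10 -6
ADD      -10 10 -16
ADD      -10 -6
SWAP     -6 -10
NEG      -6 10
NEG      -6 -10
SWAP     -10 -6
MUL      60
PUSH 4   60 4
SUB      56
NEG      -56
PUSH 22  -56 22
OVER     -56 22 -56
SUB      -56 78
NEG      -56 -78
SUB      22
DUP      22 22
ROT  — needs 3 operands, stack has 2 → underflow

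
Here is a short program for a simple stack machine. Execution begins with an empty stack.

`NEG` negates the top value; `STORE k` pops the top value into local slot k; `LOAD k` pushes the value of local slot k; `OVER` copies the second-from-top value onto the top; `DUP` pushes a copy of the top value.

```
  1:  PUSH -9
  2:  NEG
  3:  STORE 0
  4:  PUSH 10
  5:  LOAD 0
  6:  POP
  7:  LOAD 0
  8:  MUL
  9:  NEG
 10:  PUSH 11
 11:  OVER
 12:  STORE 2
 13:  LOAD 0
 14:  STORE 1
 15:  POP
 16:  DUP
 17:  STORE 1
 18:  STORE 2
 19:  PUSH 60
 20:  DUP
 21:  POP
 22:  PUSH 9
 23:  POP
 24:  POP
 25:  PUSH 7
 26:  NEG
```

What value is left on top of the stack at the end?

PUSH -9 → [-9]
NEG     → [9]
STORE 0 → []
PUSH 10 → [10]
LOAD 0  → [10, 9]
POP     → [10]
LOAD 0  → [10, 9]
MUL     → [90]
NEG     → [-90]
PUSH 11 → [-90, 11]
OVER    → [-90, 11, -90]
STORE 2 → [-90, 11]
LOAD 0  → [-90, 11, 9]
STORE 1 → [-90, 11]
POP     → [-90]
DUP     → [-90, -90]
STORE 1 → [-90]
STORE 2 → []
PUSH 60 → [60]
DUP     → [60, 60]
POP     → [60]
PUSH 9  → [60, 9]
POP     → [60]
POP     → []
PUSH 7  → [7]
NEG     → [-7]

-7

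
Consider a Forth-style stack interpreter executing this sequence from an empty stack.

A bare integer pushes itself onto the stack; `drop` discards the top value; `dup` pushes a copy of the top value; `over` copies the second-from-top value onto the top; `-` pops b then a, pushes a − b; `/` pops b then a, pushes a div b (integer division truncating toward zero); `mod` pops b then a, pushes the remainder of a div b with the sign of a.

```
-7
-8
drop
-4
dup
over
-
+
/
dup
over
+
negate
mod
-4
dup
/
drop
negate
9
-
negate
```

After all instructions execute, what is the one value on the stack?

10

-7     : -7
-8     : -7 -8
drop   : -7
-4     : -7 -4
dup    : -7 -4 -4
over   : -7 -4 -4 -4
-      : -7 -4 0
+      : -7 -4
/      : 1
dup    : 1 1
over   : 1 1 1
+      : 1 2
negate : 1 -2
mod    : 1
-4     : 1 -4
dup    : 1 -4 -4
/      : 1 1
drop   : 1
negate : -1
9      : -1 9
-      : -10
negate : 10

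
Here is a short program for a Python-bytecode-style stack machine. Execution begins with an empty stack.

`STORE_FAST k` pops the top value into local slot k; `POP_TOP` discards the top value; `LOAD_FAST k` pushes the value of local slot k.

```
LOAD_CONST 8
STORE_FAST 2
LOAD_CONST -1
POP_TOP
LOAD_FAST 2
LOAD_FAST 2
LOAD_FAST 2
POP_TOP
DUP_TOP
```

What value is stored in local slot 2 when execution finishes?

LOAD_CONST 8  → 8
STORE_FAST 2  → (empty)
LOAD_CONST -1 → -1
POP_TOP       → (empty)
LOAD_FAST 2   → 8
LOAD_FAST 2   → 8 8
LOAD_FAST 2   → 8 8 8
POP_TOP       → 8 8
DUP_TOP       → 8 8 8

8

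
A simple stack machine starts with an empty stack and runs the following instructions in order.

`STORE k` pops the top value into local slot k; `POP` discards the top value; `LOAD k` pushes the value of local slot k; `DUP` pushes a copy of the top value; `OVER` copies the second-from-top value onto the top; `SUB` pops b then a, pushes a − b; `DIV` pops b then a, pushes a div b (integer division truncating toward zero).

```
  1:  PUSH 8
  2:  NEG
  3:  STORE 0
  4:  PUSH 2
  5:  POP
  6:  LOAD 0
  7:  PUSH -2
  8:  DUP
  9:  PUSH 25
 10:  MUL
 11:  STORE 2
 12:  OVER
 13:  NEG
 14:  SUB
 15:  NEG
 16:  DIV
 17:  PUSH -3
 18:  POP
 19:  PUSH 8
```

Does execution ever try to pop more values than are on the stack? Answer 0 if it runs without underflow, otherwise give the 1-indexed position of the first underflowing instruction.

0

PUSH 8  -> 8
NEG     -> -8
STORE 0 -> (empty)
PUSH 2  -> 2
POP     -> (empty)
LOAD 0  -> -8
PUSH -2 -> -8 -2
DUP     -> -8 -2 -2
PUSH 25 -> -8 -2 -2 25
MUL     -> -8 -2 -50
STORE 2 -> -8 -2
OVER    -> -8 -2 -8
NEG     -> -8 -2 8
SUB     -> -8 -10
NEG     -> -8 10
DIV     -> 0
PUSH -3 -> 0 -3
POP     -> 0
PUSH 8  -> 0 8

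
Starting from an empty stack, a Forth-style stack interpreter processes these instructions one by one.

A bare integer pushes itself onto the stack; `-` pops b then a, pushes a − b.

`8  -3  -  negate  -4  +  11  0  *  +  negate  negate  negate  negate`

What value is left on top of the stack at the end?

8      → [8]
-3     → [8, -3]
-      → [11]
negate → [-11]
-4     → [-11, -4]
+      → [-15]
11     → [-15, 11]
0      → [-15, 11, 0]
*      → [-15, 0]
+      → [-15]
negate → [15]
negate → [-15]
negate → [15]
negate → [-15]

-15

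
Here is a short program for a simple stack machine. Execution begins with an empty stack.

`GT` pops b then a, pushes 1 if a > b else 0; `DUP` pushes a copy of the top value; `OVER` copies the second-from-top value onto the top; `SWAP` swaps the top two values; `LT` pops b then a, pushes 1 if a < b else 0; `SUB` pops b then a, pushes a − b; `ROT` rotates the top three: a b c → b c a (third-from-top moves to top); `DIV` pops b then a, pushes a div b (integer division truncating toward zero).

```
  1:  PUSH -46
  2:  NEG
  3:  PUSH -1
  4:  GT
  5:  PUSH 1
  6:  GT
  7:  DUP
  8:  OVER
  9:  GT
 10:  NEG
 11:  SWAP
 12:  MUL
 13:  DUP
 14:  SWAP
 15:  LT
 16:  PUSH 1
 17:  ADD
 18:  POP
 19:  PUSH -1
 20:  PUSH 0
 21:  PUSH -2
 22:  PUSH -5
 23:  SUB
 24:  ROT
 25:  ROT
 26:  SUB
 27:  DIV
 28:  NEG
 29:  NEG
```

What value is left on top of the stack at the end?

PUSH -46 : -46
NEG      : 46
PUSH -1  : 46 -1
GT       : 1
PUSH 1   : 1 1
GT       : 0
DUP      : 0 0
OVER     : 0 0 0
GT       : 0 0
NEG      : 0 0
SWAP     : 0 0
MUL      : 0
DUP      : 0 0
SWAP     : 0 0
LT       : 0
PUSH 1   : 0 1
ADD      : 1
POP      : (empty)
PUSH -1  : -1
PUSH 0   : -1 0
PUSH -2  : -1 0 -2
PUSH -5  : -1 0 -2 -5
SUB      : -1 0 3
ROT      : 0 3 -1
ROT      : 3 -1 0
SUB      : 3 -1
DIV      : -3
NEG      : 3
NEG      : -3

-3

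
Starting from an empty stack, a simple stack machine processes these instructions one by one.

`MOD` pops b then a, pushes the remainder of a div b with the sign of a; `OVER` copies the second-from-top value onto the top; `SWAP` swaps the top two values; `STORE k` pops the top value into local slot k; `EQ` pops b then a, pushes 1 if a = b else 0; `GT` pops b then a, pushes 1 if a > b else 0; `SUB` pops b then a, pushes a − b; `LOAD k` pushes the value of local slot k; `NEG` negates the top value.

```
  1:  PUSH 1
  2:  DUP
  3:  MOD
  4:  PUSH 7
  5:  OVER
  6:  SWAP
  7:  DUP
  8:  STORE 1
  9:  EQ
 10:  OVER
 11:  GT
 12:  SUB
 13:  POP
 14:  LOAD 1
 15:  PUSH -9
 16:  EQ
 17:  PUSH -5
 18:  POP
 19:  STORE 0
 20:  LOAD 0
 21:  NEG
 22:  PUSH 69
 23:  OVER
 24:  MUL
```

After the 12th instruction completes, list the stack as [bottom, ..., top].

PUSH 1  -> [1]
DUP     -> [1, 1]
MOD     -> [0]
PUSH 7  -> [0, 7]
OVER    -> [0, 7, 0]
SWAP    -> [0, 0, 7]
DUP     -> [0, 0, 7, 7]
STORE 1 -> [0, 0, 7]
EQ      -> [0, 0]
OVER    -> [0, 0, 0]
GT      -> [0, 0]
SUB     -> [0]

[0]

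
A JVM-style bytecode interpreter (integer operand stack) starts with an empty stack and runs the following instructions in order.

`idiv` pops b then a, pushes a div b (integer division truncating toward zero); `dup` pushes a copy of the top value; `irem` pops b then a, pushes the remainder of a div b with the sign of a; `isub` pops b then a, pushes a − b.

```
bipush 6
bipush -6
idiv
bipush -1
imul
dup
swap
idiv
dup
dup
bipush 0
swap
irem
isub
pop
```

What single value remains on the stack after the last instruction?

1

bipush 6   6
bipush -6  6 -6
idiv       -1
bipush -1  -1 -1
imul       1
dup        1 1
swap       1 1
idiv       1
dup        1 1
dup        1 1 1
bipush 0   1 1 1 0
swap       1 1 0 1
irem       1 1 0
isub       1 1
pop        1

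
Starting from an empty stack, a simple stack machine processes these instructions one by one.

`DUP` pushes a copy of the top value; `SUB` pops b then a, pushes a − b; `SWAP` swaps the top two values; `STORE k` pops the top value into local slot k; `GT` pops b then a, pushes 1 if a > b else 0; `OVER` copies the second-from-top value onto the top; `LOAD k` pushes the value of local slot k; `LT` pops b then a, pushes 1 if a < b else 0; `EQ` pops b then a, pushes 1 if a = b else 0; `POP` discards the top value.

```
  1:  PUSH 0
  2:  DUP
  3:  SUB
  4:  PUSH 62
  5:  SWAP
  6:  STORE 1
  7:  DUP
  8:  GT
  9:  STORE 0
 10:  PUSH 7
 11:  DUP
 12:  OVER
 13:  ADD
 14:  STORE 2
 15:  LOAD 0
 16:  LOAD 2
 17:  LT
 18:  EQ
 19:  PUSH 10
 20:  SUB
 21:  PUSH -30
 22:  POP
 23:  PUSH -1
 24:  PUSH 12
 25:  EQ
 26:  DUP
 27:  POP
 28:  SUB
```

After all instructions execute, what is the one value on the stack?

PUSH 0   : 0
DUP      : 0 0
SUB      : 0
PUSH 62  : 0 62
SWAP     : 62 0
STORE 1  : 62
DUP      : 62 62
GT       : 0
STORE 0  : (empty)
PUSH 7   : 7
DUP      : 7 7
OVER     : 7 7 7
ADD      : 7 14
STORE 2  : 7
LOAD 0   : 7 0
LOAD 2   : 7 0 14
LT       : 7 1
EQ       : 0
PUSH 10  : 0 10
SUB      : -10
PUSH -30 : -10 -30
POP      : -10
PUSH -1  : -10 -1
PUSH 12  : -10 -1 12
EQ       : -10 0
DUP      : -10 0 0
POP      : -10 0
SUB      : -10

-10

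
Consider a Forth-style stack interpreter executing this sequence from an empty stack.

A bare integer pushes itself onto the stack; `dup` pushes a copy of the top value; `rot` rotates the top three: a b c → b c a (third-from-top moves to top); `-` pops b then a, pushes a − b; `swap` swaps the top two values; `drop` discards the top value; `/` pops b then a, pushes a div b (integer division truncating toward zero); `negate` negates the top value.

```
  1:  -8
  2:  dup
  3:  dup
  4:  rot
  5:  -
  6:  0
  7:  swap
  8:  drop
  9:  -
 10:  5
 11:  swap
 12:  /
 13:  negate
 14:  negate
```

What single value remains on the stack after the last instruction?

-8     → -8
dup    → -8 -8
dup    → -8 -8 -8
rot    → -8 -8 -8
-      → -8 0
0      → -8 0 0
swap   → -8 0 0
drop   → -8 0
-      → -8
5      → -8 5
swap   → 5 -8
/      → 0
negate → 0
negate → 0

0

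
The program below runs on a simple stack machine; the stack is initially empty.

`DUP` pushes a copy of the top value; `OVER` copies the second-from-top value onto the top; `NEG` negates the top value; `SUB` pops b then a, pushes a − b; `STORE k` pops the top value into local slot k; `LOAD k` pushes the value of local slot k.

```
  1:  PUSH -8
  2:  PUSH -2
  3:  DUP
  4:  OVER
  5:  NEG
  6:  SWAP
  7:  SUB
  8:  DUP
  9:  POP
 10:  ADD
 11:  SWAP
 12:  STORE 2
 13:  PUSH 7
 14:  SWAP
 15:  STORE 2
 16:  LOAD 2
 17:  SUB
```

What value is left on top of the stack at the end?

PUSH -8  -8
PUSH -2  -8 -2
DUP      -8 -2 -2
OVER     -8 -2 -2 -2
NEG      -8 -2 -2 2
SWAP     -8 -2 2 -2
SUB      -8 -2 4
DUP      -8 -2 4 4
POP      -8 -2 4
ADD      -8 2
SWAP     2 -8
STORE 2  2
PUSH 7   2 7
SWAP     7 2
STORE 2  7
LOAD 2   7 2
SUB      5

5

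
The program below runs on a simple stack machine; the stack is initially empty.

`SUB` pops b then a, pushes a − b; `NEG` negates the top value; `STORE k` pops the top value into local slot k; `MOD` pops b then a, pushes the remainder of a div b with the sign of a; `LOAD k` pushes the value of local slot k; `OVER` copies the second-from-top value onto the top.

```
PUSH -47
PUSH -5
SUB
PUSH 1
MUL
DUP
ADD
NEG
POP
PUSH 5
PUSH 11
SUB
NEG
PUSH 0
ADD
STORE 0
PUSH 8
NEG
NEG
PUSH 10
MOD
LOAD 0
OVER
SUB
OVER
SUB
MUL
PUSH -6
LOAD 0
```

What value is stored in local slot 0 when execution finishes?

PUSH -47  -47
PUSH -5   -47 -5
SUB       -42
PUSH 1    -42 1
MUL       -42
DUP       -42 -42
ADD       -84
NEG       84
POP       (empty)
PUSH 5    5
PUSH 11   5 11
SUB       -6
NEG       6
PUSH 0    6 0
ADD       6
STORE 0   (empty)
PUSH 8    8
NEG       -8
NEG       8
PUSH 10   8 10
MOD       8
LOAD 0    8 6
OVER      8 6 8
SUB       8 -2
OVER      8 -2 8
SUB       8 -10
MUL       -80
PUSH -6   -80 -6
LOAD 0    -80 -6 6

6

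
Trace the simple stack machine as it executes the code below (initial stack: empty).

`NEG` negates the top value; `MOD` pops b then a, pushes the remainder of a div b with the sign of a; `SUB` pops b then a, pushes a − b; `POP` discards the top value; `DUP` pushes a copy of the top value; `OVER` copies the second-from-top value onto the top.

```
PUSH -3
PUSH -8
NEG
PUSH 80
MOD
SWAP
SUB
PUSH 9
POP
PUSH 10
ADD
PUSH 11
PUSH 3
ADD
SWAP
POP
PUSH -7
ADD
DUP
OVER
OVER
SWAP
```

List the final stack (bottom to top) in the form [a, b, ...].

PUSH -3 : [-3]
PUSH -8 : [-3, -8]
NEG     : [-3, 8]
PUSH 80 : [-3, 8, 80]
MOD     : [-3, 8]
SWAP    : [8, -3]
SUB     : [11]
PUSH 9  : [11, 9]
POP     : [11]
PUSH 10 : [11, 10]
ADD     : [21]
PUSH 11 : [21, 11]
PUSH 3  : [21, 11, 3]
ADD     : [21, 14]
SWAP    : [14, 21]
POP     : [14]
PUSH -7 : [14, -7]
ADD     : [7]
DUP     : [7, 7]
OVER    : [7, 7, 7]
OVER    : [7, 7, 7, 7]
SWAP    : [7, 7, 7, 7]

[7, 7, 7, 7]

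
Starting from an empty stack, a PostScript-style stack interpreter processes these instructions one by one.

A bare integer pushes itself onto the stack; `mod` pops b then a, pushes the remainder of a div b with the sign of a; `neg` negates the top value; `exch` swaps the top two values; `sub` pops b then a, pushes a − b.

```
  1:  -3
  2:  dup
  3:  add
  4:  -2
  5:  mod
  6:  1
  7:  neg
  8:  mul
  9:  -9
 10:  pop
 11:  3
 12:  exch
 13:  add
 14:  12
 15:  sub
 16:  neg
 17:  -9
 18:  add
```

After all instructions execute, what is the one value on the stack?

0

-3    -3
dup   -3 -3
add   -6
-2    -6 -2
mod   0
1     0 1
neg   0 -1
mul   0
-9    0 -9
pop   0
3     0 3
exch  3 0
add   3
12    3 12
sub   -9
neg   9
-9    9 -9
add   0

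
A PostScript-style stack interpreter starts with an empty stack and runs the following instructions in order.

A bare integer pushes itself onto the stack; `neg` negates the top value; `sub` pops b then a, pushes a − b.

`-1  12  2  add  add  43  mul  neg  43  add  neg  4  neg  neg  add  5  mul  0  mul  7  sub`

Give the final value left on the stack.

-7

-1   -1
12   -1 12
2    -1 12 2
add  -1 14
add  13
43   13 43
mul  559
neg  -559
43   -559 43
add  -516
neg  516
4    516 4
neg  516 -4
neg  516 4
add  520
5    520 5
mul  2600
0    2600 0
mul  0
7    0 7
sub  -7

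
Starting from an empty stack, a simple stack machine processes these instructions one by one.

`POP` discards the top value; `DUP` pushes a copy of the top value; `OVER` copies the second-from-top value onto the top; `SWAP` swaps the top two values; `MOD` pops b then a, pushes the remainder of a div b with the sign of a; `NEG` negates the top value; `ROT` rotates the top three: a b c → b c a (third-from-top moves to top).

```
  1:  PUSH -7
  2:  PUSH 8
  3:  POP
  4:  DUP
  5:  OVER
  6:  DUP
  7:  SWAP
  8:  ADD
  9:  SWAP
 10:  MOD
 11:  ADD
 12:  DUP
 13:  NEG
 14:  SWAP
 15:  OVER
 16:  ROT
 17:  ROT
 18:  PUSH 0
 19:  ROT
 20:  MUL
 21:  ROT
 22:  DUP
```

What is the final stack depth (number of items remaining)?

4

PUSH -7  [-7]
PUSH 8   [-7, 8]
POP      [-7]
DUP      [-7, -7]
OVER     [-7, -7, -7]
DUP      [-7, -7, -7, -7]
SWAP     [-7, -7, -7, -7]
ADD      [-7, -7, -14]
SWAP     [-7, -14, -7]
MOD      [-7, 0]
ADD      [-7]
DUP      [-7, -7]
NEG      [-7, 7]
SWAP     [7, -7]
OVER     [7, -7, 7]
ROT      [-7, 7, 7]
ROT      [7, 7, -7]
PUSH 0   [7, 7, -7, 0]
ROT      [7, -7, 0, 7]
MUL      [7, -7, 0]
ROT      [-7, 0, 7]
DUP      [-7, 0, 7, 7]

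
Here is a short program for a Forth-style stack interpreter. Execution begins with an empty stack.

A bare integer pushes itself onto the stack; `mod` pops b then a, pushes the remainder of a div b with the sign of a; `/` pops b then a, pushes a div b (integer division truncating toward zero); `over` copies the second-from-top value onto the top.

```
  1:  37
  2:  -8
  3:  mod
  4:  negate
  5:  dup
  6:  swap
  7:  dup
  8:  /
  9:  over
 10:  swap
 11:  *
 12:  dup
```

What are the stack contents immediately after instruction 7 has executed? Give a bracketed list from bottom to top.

37     → 37
-8     → 37 -8
mod    → 5
negate → -5
dup    → -5 -5
swap   → -5 -5
dup    → -5 -5 -5

[-5, -5, -5]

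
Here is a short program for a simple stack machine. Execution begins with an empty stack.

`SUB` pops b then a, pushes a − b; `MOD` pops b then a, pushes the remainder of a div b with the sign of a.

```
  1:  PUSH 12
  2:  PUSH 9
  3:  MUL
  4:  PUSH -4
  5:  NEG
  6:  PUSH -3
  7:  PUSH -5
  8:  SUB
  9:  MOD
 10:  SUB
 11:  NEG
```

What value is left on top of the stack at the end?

-108

PUSH 12 -> 12
PUSH 9  -> 12 9
MUL     -> 108
PUSH -4 -> 108 -4
NEG     -> 108 4
PUSH -3 -> 108 4 -3
PUSH -5 -> 108 4 -3 -5
SUB     -> 108 4 2
MOD     -> 108 0
SUB     -> 108
NEG     -> -108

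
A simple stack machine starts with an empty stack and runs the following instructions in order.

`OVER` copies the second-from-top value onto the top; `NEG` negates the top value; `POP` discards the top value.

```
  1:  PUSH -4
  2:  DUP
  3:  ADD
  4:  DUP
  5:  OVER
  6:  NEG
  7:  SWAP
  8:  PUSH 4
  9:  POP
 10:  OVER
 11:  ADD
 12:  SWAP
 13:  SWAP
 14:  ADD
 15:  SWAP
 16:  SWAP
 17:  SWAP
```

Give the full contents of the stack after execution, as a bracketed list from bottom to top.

[8, -8]

PUSH -4 : [-4]
DUP     : [-4, -4]
ADD     : [-8]
DUP     : [-8, -8]
OVER    : [-8, -8, -8]
NEG     : [-8, -8, 8]
SWAP    : [-8, 8, -8]
PUSH 4  : [-8, 8, -8, 4]
POP     : [-8, 8, -8]
OVER    : [-8, 8, -8, 8]
ADD     : [-8, 8, 0]
SWAP    : [-8, 0, 8]
SWAP    : [-8, 8, 0]
ADD     : [-8, 8]
SWAP    : [8, -8]
SWAP    : [-8, 8]
SWAP    : [8, -8]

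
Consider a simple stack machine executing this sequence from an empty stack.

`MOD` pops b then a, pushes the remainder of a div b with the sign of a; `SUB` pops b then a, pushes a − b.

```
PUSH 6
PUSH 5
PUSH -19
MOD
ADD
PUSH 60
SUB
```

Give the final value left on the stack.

PUSH 6   : [6]
PUSH 5   : [6, 5]
PUSH -19 : [6, 5, -19]
MOD      : [6, 5]
ADD      : [11]
PUSH 60  : [11, 60]
SUB      : [-49]

-49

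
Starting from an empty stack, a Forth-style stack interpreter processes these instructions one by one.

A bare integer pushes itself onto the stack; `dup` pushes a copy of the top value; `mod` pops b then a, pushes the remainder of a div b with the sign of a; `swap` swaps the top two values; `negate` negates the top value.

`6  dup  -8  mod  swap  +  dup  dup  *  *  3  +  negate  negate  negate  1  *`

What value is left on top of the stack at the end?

-1731

6       6
dup     6 6
-8      6 6 -8
mod     6 6
swap    6 6
+       12
dup     12 12
dup     12 12 12
*       12 144
*       1728
3       1728 3
+       1731
negate  -1731
negate  1731
negate  -1731
1       -1731 1
*       -1731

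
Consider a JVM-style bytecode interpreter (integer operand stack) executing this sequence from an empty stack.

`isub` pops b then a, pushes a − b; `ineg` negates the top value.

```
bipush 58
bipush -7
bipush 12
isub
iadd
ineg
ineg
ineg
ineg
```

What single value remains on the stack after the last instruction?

bipush 58 : 58
bipush -7 : 58 -7
bipush 12 : 58 -7 12
isub      : 58 -19
iadd      : 39
ineg      : -39
ineg      : 39
ineg      : -39
ineg      : 39

39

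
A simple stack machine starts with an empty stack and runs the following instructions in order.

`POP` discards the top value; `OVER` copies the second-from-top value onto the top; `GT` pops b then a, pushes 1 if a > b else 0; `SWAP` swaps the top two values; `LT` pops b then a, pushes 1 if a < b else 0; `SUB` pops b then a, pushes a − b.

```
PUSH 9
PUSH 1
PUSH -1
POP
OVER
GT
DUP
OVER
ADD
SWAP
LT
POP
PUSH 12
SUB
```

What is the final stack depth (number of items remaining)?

PUSH 9  : [9]
PUSH 1  : [9, 1]
PUSH -1 : [9, 1, -1]
POP     : [9, 1]
OVER    : [9, 1, 9]
GT      : [9, 0]
DUP     : [9, 0, 0]
OVER    : [9, 0, 0, 0]
ADD     : [9, 0, 0]
SWAP    : [9, 0, 0]
LT      : [9, 0]
POP     : [9]
PUSH 12 : [9, 12]
SUB     : [-3]

1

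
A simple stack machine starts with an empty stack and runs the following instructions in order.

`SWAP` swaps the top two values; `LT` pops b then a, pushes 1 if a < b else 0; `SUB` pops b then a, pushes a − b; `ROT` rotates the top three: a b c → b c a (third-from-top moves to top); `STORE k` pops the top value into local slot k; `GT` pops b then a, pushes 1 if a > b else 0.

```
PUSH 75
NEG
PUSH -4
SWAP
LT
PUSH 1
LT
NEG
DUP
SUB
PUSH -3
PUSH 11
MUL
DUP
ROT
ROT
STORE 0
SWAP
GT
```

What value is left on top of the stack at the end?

PUSH 75 : [75]
NEG     : [-75]
PUSH -4 : [-75, -4]
SWAP    : [-4, -75]
LT      : [0]
PUSH 1  : [0, 1]
LT      : [1]
NEG     : [-1]
DUP     : [-1, -1]
SUB     : [0]
PUSH -3 : [0, -3]
PUSH 11 : [0, -3, 11]
MUL     : [0, -33]
DUP     : [0, -33, -33]
ROT     : [-33, -33, 0]
ROT     : [-33, 0, -33]
STORE 0 : [-33, 0]
SWAP    : [0, -33]
GT      : [1]

1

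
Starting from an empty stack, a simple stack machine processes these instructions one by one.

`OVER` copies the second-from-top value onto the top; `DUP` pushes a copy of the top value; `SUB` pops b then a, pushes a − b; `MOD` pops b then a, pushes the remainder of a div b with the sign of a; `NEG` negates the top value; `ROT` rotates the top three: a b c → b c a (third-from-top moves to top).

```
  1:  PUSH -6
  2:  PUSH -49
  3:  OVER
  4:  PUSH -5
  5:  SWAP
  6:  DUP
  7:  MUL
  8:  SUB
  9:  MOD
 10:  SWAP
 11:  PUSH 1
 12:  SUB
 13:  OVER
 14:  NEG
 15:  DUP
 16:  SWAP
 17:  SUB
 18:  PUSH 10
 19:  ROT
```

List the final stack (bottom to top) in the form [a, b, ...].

[-8, 0, 10, -7]

PUSH -6  → -6
PUSH -49 → -6 -49
OVER     → -6 -49 -6
PUSH -5  → -6 -49 -6 -5
SWAP     → -6 -49 -5 -6
DUP      → -6 -49 -5 -6 -6
MUL      → -6 -49 -5 36
SUB      → -6 -49 -41
MOD      → -6 -8
SWAP     → -8 -6
PUSH 1   → -8 -6 1
SUB      → -8 -7
OVER     → -8 -7 -8
NEG      → -8 -7 8
DUP      → -8 -7 8 8
SWAP     → -8 -7 8 8
SUB      → -8 -7 0
PUSH 10  → -8 -7 0 10
ROT      → -8 0 10 -7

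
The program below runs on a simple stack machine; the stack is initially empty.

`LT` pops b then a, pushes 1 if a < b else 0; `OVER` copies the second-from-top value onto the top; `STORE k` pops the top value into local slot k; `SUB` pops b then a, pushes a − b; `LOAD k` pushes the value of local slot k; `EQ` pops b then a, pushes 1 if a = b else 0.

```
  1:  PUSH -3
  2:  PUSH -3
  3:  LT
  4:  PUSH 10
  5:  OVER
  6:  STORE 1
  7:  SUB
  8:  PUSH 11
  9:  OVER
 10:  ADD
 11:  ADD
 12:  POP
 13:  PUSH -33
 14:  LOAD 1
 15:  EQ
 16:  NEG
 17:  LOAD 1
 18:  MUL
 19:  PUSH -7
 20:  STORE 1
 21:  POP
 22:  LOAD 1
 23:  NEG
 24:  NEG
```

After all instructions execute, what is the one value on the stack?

PUSH -3  : -3
PUSH -3  : -3 -3
LT       : 0
PUSH 10  : 0 10
OVER     : 0 10 0
STORE 1  : 0 10
SUB      : -10
PUSH 11  : -10 11
OVER     : -10 11 -10
ADD      : -10 1
ADD      : -9
POP      : (empty)
PUSH -33 : -33
LOAD 1   : -33 0
EQ       : 0
NEG      : 0
LOAD 1   : 0 0
MUL      : 0
PUSH -7  : 0 -7
STORE 1  : 0
POP      : (empty)
LOAD 1   : -7
NEG      : 7
NEG      : -7

-7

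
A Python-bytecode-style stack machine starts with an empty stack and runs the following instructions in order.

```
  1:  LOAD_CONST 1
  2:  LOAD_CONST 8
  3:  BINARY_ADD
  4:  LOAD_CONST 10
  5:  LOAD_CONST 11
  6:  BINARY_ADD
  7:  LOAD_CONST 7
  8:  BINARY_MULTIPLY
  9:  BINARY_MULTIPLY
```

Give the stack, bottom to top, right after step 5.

LOAD_CONST 1  : [1]
LOAD_CONST 8  : [1, 8]
BINARY_ADD    : [9]
LOAD_CONST 10 : [9, 10]
LOAD_CONST 11 : [9, 10, 11]

[9, 10, 11]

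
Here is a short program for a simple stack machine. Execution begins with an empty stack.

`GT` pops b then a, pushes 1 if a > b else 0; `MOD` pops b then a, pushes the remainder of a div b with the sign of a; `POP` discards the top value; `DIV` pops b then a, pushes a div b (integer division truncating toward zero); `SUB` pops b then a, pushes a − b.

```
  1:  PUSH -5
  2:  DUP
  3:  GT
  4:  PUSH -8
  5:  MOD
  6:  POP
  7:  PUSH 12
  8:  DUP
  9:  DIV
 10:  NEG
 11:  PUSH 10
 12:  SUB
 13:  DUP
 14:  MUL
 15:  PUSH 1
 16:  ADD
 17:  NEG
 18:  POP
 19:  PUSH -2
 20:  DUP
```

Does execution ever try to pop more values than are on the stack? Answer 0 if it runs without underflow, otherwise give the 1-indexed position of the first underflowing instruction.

PUSH -5  [-5]
DUP      [-5, -5]
GT       [0]
PUSH -8  [0, -8]
MOD      [0]
POP      []
PUSH 12  [12]
DUP      [12, 12]
DIV      [1]
NEG      [-1]
PUSH 10  [-1, 10]
SUB      [-11]
DUP      [-11, -11]
MUL      [121]
PUSH 1   [121, 1]
ADD      [122]
NEG      [-122]
POP      []
PUSH -2  [-2]
DUP      [-2, -2]

0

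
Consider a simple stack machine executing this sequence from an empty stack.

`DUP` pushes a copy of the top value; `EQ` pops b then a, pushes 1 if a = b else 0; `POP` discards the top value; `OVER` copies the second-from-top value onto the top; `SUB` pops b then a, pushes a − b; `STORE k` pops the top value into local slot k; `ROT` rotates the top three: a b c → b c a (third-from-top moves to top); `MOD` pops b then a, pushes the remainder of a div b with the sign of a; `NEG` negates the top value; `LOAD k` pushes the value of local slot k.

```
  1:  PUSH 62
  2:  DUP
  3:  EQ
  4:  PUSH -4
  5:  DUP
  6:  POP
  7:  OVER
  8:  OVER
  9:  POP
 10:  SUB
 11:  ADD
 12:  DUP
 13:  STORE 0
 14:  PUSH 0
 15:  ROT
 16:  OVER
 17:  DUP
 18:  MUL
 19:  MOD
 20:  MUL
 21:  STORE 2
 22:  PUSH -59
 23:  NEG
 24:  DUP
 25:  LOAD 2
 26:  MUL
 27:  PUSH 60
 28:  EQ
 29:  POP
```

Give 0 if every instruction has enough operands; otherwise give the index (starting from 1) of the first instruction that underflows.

15

PUSH 62 : [62]
DUP     : [62, 62]
EQ      : [1]
PUSH -4 : [1, -4]
DUP     : [1, -4, -4]
POP     : [1, -4]
OVER    : [1, -4, 1]
OVER    : [1, -4, 1, -4]
POP     : [1, -4, 1]
SUB     : [1, -5]
ADD     : [-4]
DUP     : [-4, -4]
STORE 0 : [-4]
PUSH 0  : [-4, 0]
ROT  — needs 3 operands, stack has 2 → underflow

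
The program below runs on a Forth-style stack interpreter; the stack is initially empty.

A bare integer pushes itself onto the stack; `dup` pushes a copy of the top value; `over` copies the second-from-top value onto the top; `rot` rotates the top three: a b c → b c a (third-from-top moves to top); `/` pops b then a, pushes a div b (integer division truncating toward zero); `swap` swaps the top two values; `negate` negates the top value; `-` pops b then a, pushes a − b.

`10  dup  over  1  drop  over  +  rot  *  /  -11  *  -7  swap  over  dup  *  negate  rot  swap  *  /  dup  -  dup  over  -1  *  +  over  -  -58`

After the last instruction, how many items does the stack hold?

10     -> 10
dup    -> 10 10
over   -> 10 10 10
1      -> 10 10 10 1
drop   -> 10 10 10
over   -> 10 10 10 10
+      -> 10 10 20
rot    -> 10 20 10
*      -> 10 200
/      -> 0
-11    -> 0 -11
*      -> 0
-7     -> 0 -7
swap   -> -7 0
over   -> -7 0 -7
dup    -> -7 0 -7 -7
*      -> -7 0 49
negate -> -7 0 -49
rot    -> 0 -49 -7
swap   -> 0 -7 -49
*      -> 0 343
/      -> 0
dup    -> 0 0
-      -> 0
dup    -> 0 0
over   -> 0 0 0
-1     -> 0 0 0 -1
*      -> 0 0 0
+      -> 0 0
over   -> 0 0 0
-      -> 0 0
-58    -> 0 0 -58

3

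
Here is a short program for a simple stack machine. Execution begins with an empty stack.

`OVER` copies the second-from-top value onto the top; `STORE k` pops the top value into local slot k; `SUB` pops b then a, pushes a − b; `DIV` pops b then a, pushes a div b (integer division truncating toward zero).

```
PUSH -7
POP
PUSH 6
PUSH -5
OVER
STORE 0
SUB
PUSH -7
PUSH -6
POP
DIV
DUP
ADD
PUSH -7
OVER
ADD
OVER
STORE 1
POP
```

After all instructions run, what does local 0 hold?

PUSH -7 → [-7]
POP     → []
PUSH 6  → [6]
PUSH -5 → [6, -5]
OVER    → [6, -5, 6]
STORE 0 → [6, -5]
SUB     → [11]
PUSH -7 → [11, -7]
PUSH -6 → [11, -7, -6]
POP     → [11, -7]
DIV     → [-1]
DUP     → [-1, -1]
ADD     → [-2]
PUSH -7 → [-2, -7]
OVER    → [-2, -7, -2]
ADD     → [-2, -9]
OVER    → [-2, -9, -2]
STORE 1 → [-2, -9]
POP     → [-2]

6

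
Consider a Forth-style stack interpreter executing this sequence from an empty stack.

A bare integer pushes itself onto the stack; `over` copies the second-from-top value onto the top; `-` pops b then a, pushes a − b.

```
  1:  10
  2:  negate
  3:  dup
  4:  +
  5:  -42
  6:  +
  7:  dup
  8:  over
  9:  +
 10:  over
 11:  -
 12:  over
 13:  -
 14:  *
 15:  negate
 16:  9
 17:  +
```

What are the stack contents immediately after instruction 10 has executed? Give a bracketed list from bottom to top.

10     -> [10]
negate -> [-10]
dup    -> [-10, -10]
+      -> [-20]
-42    -> [-20, -42]
+      -> [-62]
dup    -> [-62, -62]
over   -> [-62, -62, -62]
+      -> [-62, -124]
over   -> [-62, -124, -62]

[-62, -124, -62]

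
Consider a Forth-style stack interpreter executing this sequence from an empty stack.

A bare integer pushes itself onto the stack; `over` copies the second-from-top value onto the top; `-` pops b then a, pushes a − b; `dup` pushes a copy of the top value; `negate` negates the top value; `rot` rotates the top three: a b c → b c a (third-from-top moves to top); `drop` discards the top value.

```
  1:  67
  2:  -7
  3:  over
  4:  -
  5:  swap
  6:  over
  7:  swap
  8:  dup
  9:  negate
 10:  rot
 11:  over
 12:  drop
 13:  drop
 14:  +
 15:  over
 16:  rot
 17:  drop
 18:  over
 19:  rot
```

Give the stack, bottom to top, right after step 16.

67      [67]
-7      [67, -7]
over    [67, -7, 67]
-       [67, -74]
swap    [-74, 67]
over    [-74, 67, -74]
swap    [-74, -74, 67]
dup     [-74, -74, 67, 67]
negate  [-74, -74, 67, -67]
rot     [-74, 67, -67, -74]
over    [-74, 67, -67, -74, -67]
drop    [-74, 67, -67, -74]
drop    [-74, 67, -67]
+       [-74, 0]
over    [-74, 0, -74]
rot     [0, -74, -74]

[0, -74, -74]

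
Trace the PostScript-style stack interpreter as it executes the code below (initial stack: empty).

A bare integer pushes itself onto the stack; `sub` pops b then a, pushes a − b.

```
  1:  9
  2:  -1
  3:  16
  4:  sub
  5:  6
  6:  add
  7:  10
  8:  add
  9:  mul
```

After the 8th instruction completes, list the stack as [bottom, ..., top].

[9, -1]

9   -> 9
-1  -> 9 -1
16  -> 9 -1 16
sub -> 9 -17
6   -> 9 -17 6
add -> 9 -11
10  -> 9 -11 10
add -> 9 -1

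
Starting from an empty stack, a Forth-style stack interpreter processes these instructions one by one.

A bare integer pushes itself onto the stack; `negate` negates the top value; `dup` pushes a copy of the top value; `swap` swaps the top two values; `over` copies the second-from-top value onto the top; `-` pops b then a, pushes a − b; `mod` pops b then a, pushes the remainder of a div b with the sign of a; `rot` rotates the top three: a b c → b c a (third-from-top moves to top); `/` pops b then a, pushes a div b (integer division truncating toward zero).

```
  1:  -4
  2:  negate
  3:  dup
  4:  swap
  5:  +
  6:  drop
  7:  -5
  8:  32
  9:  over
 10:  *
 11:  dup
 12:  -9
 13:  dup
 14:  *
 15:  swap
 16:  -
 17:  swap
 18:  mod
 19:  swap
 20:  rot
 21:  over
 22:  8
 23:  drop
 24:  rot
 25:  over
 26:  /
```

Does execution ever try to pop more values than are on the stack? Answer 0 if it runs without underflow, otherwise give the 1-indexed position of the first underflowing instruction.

-4     : [-4]
negate : [4]
dup    : [4, 4]
swap   : [4, 4]
+      : [8]
drop   : []
-5     : [-5]
32     : [-5, 32]
over   : [-5, 32, -5]
*      : [-5, -160]
dup    : [-5, -160, -160]
-9     : [-5, -160, -160, -9]
dup    : [-5, -160, -160, -9, -9]
*      : [-5, -160, -160, 81]
swap   : [-5, -160, 81, -160]
-      : [-5, -160, 241]
swap   : [-5, 241, -160]
mod    : [-5, 81]
swap   : [81, -5]
rot  — needs 3 operands, stack has 2 → underflow

20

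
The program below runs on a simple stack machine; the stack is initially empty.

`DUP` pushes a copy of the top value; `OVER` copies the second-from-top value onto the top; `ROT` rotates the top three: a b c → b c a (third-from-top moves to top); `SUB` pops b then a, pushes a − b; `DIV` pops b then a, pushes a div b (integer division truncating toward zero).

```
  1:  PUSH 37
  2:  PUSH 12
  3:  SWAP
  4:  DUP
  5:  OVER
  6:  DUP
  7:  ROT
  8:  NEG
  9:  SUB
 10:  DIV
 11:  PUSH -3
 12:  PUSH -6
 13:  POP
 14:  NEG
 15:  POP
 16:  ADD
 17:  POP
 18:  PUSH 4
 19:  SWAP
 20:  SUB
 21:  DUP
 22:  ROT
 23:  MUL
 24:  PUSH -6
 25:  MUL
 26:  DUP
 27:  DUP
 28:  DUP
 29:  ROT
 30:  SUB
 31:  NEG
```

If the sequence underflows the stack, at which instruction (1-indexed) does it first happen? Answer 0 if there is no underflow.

PUSH 37 → [37]
PUSH 12 → [37, 12]
SWAP    → [12, 37]
DUP     → [12, 37, 37]
OVER    → [12, 37, 37, 37]
DUP     → [12, 37, 37, 37, 37]
ROT     → [12, 37, 37, 37, 37]
NEG     → [12, 37, 37, 37, -37]
SUB     → [12, 37, 37, 74]
DIV     → [12, 37, 0]
PUSH -3 → [12, 37, 0, -3]
PUSH -6 → [12, 37, 0, -3, -6]
POP     → [12, 37, 0, -3]
NEG     → [12, 37, 0, 3]
POP     → [12, 37, 0]
ADD     → [12, 37]
POP     → [12]
PUSH 4  → [12, 4]
SWAP    → [4, 12]
SUB     → [-8]
DUP     → [-8, -8]
ROT  — needs 3 operands, stack has 2 → underflow

22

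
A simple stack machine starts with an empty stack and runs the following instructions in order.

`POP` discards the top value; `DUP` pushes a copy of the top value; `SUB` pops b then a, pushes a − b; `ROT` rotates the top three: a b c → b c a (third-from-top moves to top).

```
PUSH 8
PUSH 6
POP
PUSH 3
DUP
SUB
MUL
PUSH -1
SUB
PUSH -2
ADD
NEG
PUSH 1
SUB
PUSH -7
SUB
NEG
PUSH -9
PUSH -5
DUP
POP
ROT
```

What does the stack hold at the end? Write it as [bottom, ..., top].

[-9, -5, -7]

PUSH 8  : 8
PUSH 6  : 8 6
POP     : 8
PUSH 3  : 8 3
DUP     : 8 3 3
SUB     : 8 0
MUL     : 0
PUSH -1 : 0 -1
SUB     : 1
PUSH -2 : 1 -2
ADD     : -1
NEG     : 1
PUSH 1  : 1 1
SUB     : 0
PUSH -7 : 0 -7
SUB     : 7
NEG     : -7
PUSH -9 : -7 -9
PUSH -5 : -7 -9 -5
DUP     : -7 -9 -5 -5
POP     : -7 -9 -5
ROT     : -9 -5 -7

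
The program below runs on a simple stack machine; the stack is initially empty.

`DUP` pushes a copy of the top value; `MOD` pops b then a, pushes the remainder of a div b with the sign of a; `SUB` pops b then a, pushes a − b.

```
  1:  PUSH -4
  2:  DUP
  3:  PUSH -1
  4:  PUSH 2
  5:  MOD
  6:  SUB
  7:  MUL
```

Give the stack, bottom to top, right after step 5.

PUSH -4 : [-4]
DUP     : [-4, -4]
PUSH -1 : [-4, -4, -1]
PUSH 2  : [-4, -4, -1, 2]
MOD     : [-4, -4, -1]

[-4, -4, -1]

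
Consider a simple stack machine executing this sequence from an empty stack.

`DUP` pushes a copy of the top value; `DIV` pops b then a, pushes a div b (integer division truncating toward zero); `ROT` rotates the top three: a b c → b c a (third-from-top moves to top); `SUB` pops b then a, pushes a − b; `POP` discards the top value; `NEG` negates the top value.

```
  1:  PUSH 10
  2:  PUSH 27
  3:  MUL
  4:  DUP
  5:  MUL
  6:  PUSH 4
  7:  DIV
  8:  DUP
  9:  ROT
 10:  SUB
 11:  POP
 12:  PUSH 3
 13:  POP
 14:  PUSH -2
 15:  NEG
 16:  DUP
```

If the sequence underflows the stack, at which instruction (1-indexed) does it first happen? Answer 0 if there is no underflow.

9

PUSH 10 → [10]
PUSH 27 → [10, 27]
MUL     → [270]
DUP     → [270, 270]
MUL     → [72900]
PUSH 4  → [72900, 4]
DIV     → [18225]
DUP     → [18225, 18225]
ROT  — needs 3 operands, stack has 2 → underflow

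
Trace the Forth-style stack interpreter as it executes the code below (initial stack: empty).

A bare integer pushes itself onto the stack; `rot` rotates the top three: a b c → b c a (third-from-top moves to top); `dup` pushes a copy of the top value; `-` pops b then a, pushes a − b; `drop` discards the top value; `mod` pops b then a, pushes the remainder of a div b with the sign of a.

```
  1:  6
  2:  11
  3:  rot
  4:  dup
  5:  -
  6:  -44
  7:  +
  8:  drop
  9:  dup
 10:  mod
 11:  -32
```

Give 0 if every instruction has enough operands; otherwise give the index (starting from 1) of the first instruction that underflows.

3

6  → [6]
11 → [6, 11]
rot  — needs 3 operands, stack has 2 → underflow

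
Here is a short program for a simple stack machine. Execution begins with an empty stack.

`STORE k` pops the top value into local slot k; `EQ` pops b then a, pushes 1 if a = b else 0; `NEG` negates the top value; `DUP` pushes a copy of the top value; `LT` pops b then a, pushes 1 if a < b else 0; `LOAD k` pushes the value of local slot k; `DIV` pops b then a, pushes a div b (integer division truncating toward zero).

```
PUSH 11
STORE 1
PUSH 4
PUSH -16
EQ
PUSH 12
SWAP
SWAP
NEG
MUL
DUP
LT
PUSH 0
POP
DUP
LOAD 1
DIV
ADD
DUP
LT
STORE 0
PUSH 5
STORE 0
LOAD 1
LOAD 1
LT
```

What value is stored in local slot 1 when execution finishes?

11

PUSH 11  -> 11
STORE 1  -> (empty)
PUSH 4   -> 4
PUSH -16 -> 4 -16
EQ       -> 0
PUSH 12  -> 0 12
SWAP     -> 12 0
SWAP     -> 0 12
NEG      -> 0 -12
MUL      -> 0
DUP      -> 0 0
LT       -> 0
PUSH 0   -> 0 0
POP      -> 0
DUP      -> 0 0
LOAD 1   -> 0 0 11
DIV      -> 0 0
ADD      -> 0
DUP      -> 0 0
LT       -> 0
STORE 0  -> (empty)
PUSH 5   -> 5
STORE 0  -> (empty)
LOAD 1   -> 11
LOAD 1   -> 11 11
LT       -> 0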